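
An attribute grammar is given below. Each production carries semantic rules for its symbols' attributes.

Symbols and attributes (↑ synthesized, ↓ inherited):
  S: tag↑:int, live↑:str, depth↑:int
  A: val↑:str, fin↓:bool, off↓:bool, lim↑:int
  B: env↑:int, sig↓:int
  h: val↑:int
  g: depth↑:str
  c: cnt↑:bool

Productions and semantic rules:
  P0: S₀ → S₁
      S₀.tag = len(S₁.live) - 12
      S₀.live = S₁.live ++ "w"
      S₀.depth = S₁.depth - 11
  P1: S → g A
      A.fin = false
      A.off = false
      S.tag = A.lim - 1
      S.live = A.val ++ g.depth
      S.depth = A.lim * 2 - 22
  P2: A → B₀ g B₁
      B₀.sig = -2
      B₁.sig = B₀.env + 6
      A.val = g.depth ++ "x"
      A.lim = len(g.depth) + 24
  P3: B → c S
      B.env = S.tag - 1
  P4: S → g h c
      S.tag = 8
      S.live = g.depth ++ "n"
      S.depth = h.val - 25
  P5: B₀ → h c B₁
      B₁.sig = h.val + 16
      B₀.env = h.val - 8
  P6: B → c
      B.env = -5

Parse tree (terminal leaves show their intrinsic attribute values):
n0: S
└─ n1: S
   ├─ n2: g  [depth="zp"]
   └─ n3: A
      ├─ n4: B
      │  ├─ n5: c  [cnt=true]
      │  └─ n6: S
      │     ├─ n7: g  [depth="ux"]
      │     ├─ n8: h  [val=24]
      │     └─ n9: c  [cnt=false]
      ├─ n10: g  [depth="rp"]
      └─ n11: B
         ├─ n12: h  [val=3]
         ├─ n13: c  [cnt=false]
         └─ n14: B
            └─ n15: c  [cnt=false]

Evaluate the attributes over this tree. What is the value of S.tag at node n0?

1. n2.depth = "zp"  [terminal]
2. n3.fin = false  [false]
3. n3.off = false  [false]
4. n4.sig = -2  [-2]
5. n5.cnt = true  [terminal]
6. n7.depth = "ux"  [terminal]
7. n8.val = 24  [terminal]
8. n9.cnt = false  [terminal]
9. n6.tag = 8  [8]
10. n6.live = "uxn"  [g.depth ++ "n"]
11. n6.depth = -1  [h.val - 25]
12. n4.env = 7  [S.tag - 1]
13. n10.depth = "rp"  [terminal]
14. n11.sig = 13  [B₀.env + 6]
15. n12.val = 3  [terminal]
16. n13.cnt = false  [terminal]
17. n14.sig = 19  [h.val + 16]
18. n15.cnt = false  [terminal]
19. n14.env = -5  [-5]
20. n11.env = -5  [h.val - 8]
21. n3.val = "rpx"  [g.depth ++ "x"]
22. n3.lim = 26  [len(g.depth) + 24]
23. n1.tag = 25  [A.lim - 1]
24. n1.live = "rpxzp"  [A.val ++ g.depth]
25. n1.depth = 30  [A.lim * 2 - 22]
26. n0.tag = -7  [len(S₁.live) - 12]
27. n0.live = "rpxzpw"  [S₁.live ++ "w"]
28. n0.depth = 19  [S₁.depth - 11]

-7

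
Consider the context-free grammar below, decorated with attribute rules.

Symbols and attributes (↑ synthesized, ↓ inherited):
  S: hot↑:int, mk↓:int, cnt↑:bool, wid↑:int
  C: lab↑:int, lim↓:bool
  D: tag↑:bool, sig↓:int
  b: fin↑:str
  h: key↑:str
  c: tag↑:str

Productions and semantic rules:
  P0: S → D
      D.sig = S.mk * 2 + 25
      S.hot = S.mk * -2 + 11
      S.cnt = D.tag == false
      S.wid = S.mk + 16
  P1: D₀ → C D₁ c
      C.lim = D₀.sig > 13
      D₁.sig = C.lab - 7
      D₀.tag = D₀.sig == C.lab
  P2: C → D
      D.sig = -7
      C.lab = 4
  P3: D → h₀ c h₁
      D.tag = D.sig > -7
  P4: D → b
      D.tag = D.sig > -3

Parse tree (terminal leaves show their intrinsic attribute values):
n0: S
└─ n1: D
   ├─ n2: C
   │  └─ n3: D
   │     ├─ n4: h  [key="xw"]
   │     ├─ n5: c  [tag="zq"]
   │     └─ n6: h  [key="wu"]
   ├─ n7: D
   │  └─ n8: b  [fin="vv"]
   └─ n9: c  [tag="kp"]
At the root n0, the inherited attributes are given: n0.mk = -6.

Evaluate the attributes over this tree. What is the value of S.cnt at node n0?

true

1. n0.mk = -6  [given at root]
2. n1.sig = 13  [S.mk * 2 + 25]
3. n2.lim = false  [D₀.sig > 13]
4. n3.sig = -7  [-7]
5. n4.key = "xw"  [terminal]
6. n5.tag = "zq"  [terminal]
7. n6.key = "wu"  [terminal]
8. n3.tag = false  [D.sig > -7]
9. n2.lab = 4  [4]
10. n7.sig = -3  [C.lab - 7]
11. n8.fin = "vv"  [terminal]
12. n7.tag = false  [D.sig > -3]
13. n9.tag = "kp"  [terminal]
14. n1.tag = false  [D₀.sig == C.lab]
15. n0.hot = 23  [S.mk * -2 + 11]
16. n0.cnt = true  [D.tag == false]
17. n0.wid = 10  [S.mk + 16]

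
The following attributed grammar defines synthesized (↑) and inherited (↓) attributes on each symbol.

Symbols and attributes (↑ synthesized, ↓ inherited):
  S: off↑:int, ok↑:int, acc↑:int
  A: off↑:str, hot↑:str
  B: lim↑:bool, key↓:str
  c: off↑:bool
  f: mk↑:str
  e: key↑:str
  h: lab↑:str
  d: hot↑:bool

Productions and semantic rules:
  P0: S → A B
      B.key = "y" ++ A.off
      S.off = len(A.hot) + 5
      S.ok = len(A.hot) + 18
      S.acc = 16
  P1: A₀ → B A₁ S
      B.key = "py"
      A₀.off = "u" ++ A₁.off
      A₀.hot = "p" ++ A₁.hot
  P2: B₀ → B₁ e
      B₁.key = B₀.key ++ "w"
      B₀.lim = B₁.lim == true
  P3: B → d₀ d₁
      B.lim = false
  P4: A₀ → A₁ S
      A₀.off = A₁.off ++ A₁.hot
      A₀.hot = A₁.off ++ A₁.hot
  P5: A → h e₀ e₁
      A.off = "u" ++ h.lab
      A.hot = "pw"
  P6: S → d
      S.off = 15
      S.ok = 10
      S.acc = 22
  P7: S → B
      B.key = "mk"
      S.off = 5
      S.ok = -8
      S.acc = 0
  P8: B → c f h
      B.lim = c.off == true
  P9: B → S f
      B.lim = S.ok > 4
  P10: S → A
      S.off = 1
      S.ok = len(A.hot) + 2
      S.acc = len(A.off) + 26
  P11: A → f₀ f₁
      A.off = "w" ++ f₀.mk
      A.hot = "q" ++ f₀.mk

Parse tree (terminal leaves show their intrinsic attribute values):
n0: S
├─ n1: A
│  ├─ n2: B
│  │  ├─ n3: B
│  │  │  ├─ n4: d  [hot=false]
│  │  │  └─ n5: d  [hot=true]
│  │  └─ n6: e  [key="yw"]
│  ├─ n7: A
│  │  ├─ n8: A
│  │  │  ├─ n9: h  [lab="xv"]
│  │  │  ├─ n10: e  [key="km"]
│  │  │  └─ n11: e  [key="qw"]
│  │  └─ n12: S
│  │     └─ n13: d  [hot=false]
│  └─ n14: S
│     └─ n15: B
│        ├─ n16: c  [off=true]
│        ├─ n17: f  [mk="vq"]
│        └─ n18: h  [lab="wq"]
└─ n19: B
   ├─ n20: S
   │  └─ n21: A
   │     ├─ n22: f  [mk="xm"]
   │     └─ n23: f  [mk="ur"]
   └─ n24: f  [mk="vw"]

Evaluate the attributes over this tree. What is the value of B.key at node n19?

"yuuxvpw"

1. n2.key = "py"  ["py"]
2. n3.key = "pyw"  [B₀.key ++ "w"]
3. n4.hot = false  [terminal]
4. n5.hot = true  [terminal]
5. n3.lim = false  [false]
6. n6.key = "yw"  [terminal]
7. n2.lim = false  [B₁.lim == true]
8. n9.lab = "xv"  [terminal]
9. n10.key = "km"  [terminal]
10. n11.key = "qw"  [terminal]
11. n8.off = "uxv"  ["u" ++ h.lab]
12. n8.hot = "pw"  ["pw"]
13. n13.hot = false  [terminal]
14. n12.off = 15  [15]
15. n12.ok = 10  [10]
16. n12.acc = 22  [22]
17. n7.off = "uxvpw"  [A₁.off ++ A₁.hot]
18. n7.hot = "uxvpw"  [A₁.off ++ A₁.hot]
19. n15.key = "mk"  ["mk"]
20. n16.off = true  [terminal]
21. n17.mk = "vq"  [terminal]
22. n18.lab = "wq"  [terminal]
23. n15.lim = true  [c.off == true]
24. n14.off = 5  [5]
25. n14.ok = -8  [-8]
26. n14.acc = 0  [0]
27. n1.off = "uuxvpw"  ["u" ++ A₁.off]
28. n1.hot = "puxvpw"  ["p" ++ A₁.hot]
29. n19.key = "yuuxvpw"  ["y" ++ A.off]
30. n22.mk = "xm"  [terminal]
31. n23.mk = "ur"  [terminal]
32. n21.off = "wxm"  ["w" ++ f₀.mk]
33. n21.hot = "qxm"  ["q" ++ f₀.mk]
34. n20.off = 1  [1]
35. n20.ok = 5  [len(A.hot) + 2]
36. n20.acc = 29  [len(A.off) + 26]
37. n24.mk = "vw"  [terminal]
38. n19.lim = true  [S.ok > 4]
39. n0.off = 11  [len(A.hot) + 5]
40. n0.ok = 24  [len(A.hot) + 18]
41. n0.acc = 16  [16]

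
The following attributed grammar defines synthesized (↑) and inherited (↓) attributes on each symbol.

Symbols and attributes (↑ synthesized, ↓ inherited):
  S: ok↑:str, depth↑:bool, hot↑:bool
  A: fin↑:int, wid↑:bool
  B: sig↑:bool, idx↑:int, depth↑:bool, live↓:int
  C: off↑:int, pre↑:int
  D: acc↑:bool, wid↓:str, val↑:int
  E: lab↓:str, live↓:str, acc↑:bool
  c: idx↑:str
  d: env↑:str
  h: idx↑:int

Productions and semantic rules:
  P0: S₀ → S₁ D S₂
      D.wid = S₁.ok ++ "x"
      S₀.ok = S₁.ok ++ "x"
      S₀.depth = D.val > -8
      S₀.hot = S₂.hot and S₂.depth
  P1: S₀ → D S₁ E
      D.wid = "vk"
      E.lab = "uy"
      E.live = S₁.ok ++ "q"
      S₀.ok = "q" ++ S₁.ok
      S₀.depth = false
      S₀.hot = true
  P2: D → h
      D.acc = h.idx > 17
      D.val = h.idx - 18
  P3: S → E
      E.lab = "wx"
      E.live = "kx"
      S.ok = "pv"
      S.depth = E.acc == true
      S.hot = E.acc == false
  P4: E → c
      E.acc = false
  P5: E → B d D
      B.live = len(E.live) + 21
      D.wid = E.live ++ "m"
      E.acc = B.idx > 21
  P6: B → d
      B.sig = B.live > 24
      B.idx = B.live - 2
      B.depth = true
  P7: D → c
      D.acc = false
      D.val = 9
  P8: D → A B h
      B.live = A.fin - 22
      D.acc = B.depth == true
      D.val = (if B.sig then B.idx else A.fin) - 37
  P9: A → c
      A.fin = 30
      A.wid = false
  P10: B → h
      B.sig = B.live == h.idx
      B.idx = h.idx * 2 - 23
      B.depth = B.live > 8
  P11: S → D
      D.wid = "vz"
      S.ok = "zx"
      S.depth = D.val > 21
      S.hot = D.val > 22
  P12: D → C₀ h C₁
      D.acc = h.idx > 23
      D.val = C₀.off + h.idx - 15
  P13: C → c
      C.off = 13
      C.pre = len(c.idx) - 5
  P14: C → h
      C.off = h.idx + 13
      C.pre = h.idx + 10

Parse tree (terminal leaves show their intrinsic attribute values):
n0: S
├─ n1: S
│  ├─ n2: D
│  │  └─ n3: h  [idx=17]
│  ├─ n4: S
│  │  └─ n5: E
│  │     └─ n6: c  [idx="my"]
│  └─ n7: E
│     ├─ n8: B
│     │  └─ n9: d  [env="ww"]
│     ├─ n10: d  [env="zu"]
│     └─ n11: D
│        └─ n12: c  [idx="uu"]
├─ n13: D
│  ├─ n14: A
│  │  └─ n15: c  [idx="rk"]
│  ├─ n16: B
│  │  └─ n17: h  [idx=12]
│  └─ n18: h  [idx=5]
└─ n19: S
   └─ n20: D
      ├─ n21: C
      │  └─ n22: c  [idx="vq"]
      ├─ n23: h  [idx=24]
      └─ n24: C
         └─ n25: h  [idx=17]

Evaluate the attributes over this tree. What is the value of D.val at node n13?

1. n2.wid = "vk"  ["vk"]
2. n3.idx = 17  [terminal]
3. n2.acc = false  [h.idx > 17]
4. n2.val = -1  [h.idx - 18]
5. n5.lab = "wx"  ["wx"]
6. n5.live = "kx"  ["kx"]
7. n6.idx = "my"  [terminal]
8. n5.acc = false  [false]
9. n4.ok = "pv"  ["pv"]
10. n4.depth = false  [E.acc == true]
11. n4.hot = true  [E.acc == false]
12. n7.lab = "uy"  ["uy"]
13. n7.live = "pvq"  [S₁.ok ++ "q"]
14. n8.live = 24  [len(E.live) + 21]
15. n9.env = "ww"  [terminal]
16. n8.sig = false  [B.live > 24]
17. n8.idx = 22  [B.live - 2]
18. n8.depth = true  [true]
19. n10.env = "zu"  [terminal]
20. n11.wid = "pvqm"  [E.live ++ "m"]
21. n12.idx = "uu"  [terminal]
22. n11.acc = false  [false]
23. n11.val = 9  [9]
24. n7.acc = true  [B.idx > 21]
25. n1.ok = "qpv"  ["q" ++ S₁.ok]
26. n1.depth = false  [false]
27. n1.hot = true  [true]
28. n13.wid = "qpvx"  [S₁.ok ++ "x"]
29. n15.idx = "rk"  [terminal]
30. n14.fin = 30  [30]
31. n14.wid = false  [false]
32. n16.live = 8  [A.fin - 22]
33. n17.idx = 12  [terminal]
34. n16.sig = false  [B.live == h.idx]
35. n16.idx = 1  [h.idx * 2 - 23]
36. n16.depth = false  [B.live > 8]
37. n18.idx = 5  [terminal]
38. n13.acc = false  [B.depth == true]
39. n13.val = -7  [(if B.sig then B.idx else A.fin) - 37]
40. n20.wid = "vz"  ["vz"]
41. n22.idx = "vq"  [terminal]
42. n21.off = 13  [13]
43. n21.pre = -3  [len(c.idx) - 5]
44. n23.idx = 24  [terminal]
45. n25.idx = 17  [terminal]
46. n24.off = 30  [h.idx + 13]
47. n24.pre = 27  [h.idx + 10]
48. n20.acc = true  [h.idx > 23]
49. n20.val = 22  [C₀.off + h.idx - 15]
50. n19.ok = "zx"  ["zx"]
51. n19.depth = true  [D.val > 21]
52. n19.hot = false  [D.val > 22]
53. n0.ok = "qpvx"  [S₁.ok ++ "x"]
54. n0.depth = true  [D.val > -8]
55. n0.hot = false  [S₂.hot and S₂.depth]

-7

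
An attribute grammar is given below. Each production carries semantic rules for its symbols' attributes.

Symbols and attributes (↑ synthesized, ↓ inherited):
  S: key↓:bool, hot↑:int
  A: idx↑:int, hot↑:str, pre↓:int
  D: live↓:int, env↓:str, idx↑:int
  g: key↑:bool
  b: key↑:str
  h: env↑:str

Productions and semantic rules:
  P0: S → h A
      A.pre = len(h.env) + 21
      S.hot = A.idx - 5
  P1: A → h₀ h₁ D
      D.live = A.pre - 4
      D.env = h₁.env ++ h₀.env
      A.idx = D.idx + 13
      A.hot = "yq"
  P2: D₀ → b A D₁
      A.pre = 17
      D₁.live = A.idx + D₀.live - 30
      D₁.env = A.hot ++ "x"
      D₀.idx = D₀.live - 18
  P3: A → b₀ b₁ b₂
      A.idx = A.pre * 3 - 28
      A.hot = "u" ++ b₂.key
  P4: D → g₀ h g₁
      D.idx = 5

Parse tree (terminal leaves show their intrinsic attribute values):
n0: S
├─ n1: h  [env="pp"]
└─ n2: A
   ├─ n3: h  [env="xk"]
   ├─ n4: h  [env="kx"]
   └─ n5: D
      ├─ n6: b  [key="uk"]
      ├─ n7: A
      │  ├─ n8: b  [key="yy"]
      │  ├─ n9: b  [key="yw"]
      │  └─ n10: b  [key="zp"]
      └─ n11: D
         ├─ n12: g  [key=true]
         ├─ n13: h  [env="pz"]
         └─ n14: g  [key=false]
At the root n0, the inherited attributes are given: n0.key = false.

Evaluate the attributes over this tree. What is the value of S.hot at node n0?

9

1. n0.key = false  [given at root]
2. n1.env = "pp"  [terminal]
3. n2.pre = 23  [len(h.env) + 21]
4. n3.env = "xk"  [terminal]
5. n4.env = "kx"  [terminal]
6. n5.live = 19  [A.pre - 4]
7. n5.env = "kxxk"  [h₁.env ++ h₀.env]
8. n6.key = "uk"  [terminal]
9. n7.pre = 17  [17]
10. n8.key = "yy"  [terminal]
11. n9.key = "yw"  [terminal]
12. n10.key = "zp"  [terminal]
13. n7.idx = 23  [A.pre * 3 - 28]
14. n7.hot = "uzp"  ["u" ++ b₂.key]
15. n11.live = 12  [A.idx + D₀.live - 30]
16. n11.env = "uzpx"  [A.hot ++ "x"]
17. n12.key = true  [terminal]
18. n13.env = "pz"  [terminal]
19. n14.key = false  [terminal]
20. n11.idx = 5  [5]
21. n5.idx = 1  [D₀.live - 18]
22. n2.idx = 14  [D.idx + 13]
23. n2.hot = "yq"  ["yq"]
24. n0.hot = 9  [A.idx - 5]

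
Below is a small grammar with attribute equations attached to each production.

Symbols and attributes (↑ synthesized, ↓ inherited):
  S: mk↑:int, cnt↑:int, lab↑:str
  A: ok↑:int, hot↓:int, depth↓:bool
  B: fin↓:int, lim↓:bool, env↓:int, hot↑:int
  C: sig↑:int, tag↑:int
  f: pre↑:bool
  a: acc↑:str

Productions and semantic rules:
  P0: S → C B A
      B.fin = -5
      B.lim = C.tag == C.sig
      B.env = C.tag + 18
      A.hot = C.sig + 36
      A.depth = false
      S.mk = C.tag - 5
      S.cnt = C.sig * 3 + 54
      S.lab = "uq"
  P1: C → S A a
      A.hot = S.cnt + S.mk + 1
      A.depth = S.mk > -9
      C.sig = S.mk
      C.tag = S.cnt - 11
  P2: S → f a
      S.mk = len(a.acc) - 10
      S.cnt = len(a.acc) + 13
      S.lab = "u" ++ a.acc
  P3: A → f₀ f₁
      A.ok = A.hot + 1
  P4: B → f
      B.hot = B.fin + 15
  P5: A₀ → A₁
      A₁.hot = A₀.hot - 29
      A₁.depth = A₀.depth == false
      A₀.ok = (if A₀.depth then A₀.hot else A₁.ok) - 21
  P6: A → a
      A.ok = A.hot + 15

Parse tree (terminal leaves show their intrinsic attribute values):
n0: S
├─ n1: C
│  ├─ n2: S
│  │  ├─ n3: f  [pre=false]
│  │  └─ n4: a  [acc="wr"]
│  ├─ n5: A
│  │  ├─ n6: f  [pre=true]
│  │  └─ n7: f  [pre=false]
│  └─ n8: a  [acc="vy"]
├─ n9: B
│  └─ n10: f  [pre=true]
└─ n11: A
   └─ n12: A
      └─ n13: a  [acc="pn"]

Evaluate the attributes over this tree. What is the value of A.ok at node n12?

1. n3.pre = false  [terminal]
2. n4.acc = "wr"  [terminal]
3. n2.mk = -8  [len(a.acc) - 10]
4. n2.cnt = 15  [len(a.acc) + 13]
5. n2.lab = "uwr"  ["u" ++ a.acc]
6. n5.hot = 8  [S.cnt + S.mk + 1]
7. n5.depth = true  [S.mk > -9]
8. n6.pre = true  [terminal]
9. n7.pre = false  [terminal]
10. n5.ok = 9  [A.hot + 1]
11. n8.acc = "vy"  [terminal]
12. n1.sig = -8  [S.mk]
13. n1.tag = 4  [S.cnt - 11]
14. n9.fin = -5  [-5]
15. n9.lim = false  [C.tag == C.sig]
16. n9.env = 22  [C.tag + 18]
17. n10.pre = true  [terminal]
18. n9.hot = 10  [B.fin + 15]
19. n11.hot = 28  [C.sig + 36]
20. n11.depth = false  [false]
21. n12.hot = -1  [A₀.hot - 29]
22. n12.depth = true  [A₀.depth == false]
23. n13.acc = "pn"  [terminal]
24. n12.ok = 14  [A.hot + 15]
25. n11.ok = -7  [(if A₀.depth then A₀.hot else A₁.ok) - 21]
26. n0.mk = -1  [C.tag - 5]
27. n0.cnt = 30  [C.sig * 3 + 54]
28. n0.lab = "uq"  ["uq"]

14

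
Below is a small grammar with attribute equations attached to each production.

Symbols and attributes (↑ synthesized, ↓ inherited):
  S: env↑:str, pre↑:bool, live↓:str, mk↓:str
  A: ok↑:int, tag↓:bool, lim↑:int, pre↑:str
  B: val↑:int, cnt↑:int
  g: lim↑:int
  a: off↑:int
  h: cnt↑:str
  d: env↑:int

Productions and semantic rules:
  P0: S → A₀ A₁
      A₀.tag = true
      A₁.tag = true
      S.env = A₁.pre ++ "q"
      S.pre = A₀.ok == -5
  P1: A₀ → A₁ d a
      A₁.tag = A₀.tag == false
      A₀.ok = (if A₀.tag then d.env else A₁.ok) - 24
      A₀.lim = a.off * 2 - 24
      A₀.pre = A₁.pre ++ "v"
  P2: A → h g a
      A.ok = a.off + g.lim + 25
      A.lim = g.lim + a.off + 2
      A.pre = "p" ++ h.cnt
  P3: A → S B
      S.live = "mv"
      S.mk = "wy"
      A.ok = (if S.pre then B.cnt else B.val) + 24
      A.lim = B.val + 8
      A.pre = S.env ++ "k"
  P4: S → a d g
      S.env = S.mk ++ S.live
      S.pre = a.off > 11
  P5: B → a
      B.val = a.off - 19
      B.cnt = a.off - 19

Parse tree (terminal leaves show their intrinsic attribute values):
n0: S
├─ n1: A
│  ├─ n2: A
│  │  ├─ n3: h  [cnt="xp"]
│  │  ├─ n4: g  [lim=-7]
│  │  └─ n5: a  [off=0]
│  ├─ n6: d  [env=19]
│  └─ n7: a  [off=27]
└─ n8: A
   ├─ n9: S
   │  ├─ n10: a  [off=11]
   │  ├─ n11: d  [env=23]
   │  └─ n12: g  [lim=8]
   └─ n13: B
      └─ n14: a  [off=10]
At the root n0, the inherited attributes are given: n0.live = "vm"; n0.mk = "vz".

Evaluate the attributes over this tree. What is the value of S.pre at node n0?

true

1. n0.live = "vm"  [given at root]
2. n0.mk = "vz"  [given at root]
3. n1.tag = true  [true]
4. n2.tag = false  [A₀.tag == false]
5. n3.cnt = "xp"  [terminal]
6. n4.lim = -7  [terminal]
7. n5.off = 0  [terminal]
8. n2.ok = 18  [a.off + g.lim + 25]
9. n2.lim = -5  [g.lim + a.off + 2]
10. n2.pre = "pxp"  ["p" ++ h.cnt]
11. n6.env = 19  [terminal]
12. n7.off = 27  [terminal]
13. n1.ok = -5  [(if A₀.tag then d.env else A₁.ok) - 24]
14. n1.lim = 30  [a.off * 2 - 24]
15. n1.pre = "pxpv"  [A₁.pre ++ "v"]
16. n8.tag = true  [true]
17. n9.live = "mv"  ["mv"]
18. n9.mk = "wy"  ["wy"]
19. n10.off = 11  [terminal]
20. n11.env = 23  [terminal]
21. n12.lim = 8  [terminal]
22. n9.env = "wymv"  [S.mk ++ S.live]
23. n9.pre = false  [a.off > 11]
24. n14.off = 10  [terminal]
25. n13.val = -9  [a.off - 19]
26. n13.cnt = -9  [a.off - 19]
27. n8.ok = 15  [(if S.pre then B.cnt else B.val) + 24]
28. n8.lim = -1  [B.val + 8]
29. n8.pre = "wymvk"  [S.env ++ "k"]
30. n0.env = "wymvkq"  [A₁.pre ++ "q"]
31. n0.pre = true  [A₀.ok == -5]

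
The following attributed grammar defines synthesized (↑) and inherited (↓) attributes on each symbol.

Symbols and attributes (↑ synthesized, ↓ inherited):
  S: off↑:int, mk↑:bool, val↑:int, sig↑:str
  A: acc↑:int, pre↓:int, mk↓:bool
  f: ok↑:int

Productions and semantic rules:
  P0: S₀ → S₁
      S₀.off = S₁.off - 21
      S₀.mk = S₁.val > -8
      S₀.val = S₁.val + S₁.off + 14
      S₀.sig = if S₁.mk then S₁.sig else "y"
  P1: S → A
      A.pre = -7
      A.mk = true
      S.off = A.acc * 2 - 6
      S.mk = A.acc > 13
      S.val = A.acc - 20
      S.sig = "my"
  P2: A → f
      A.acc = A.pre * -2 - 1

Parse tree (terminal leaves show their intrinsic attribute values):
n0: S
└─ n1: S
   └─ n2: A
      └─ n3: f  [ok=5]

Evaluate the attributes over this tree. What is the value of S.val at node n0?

1. n2.pre = -7  [-7]
2. n2.mk = true  [true]
3. n3.ok = 5  [terminal]
4. n2.acc = 13  [A.pre * -2 - 1]
5. n1.off = 20  [A.acc * 2 - 6]
6. n1.mk = false  [A.acc > 13]
7. n1.val = -7  [A.acc - 20]
8. n1.sig = "my"  ["my"]
9. n0.off = -1  [S₁.off - 21]
10. n0.mk = true  [S₁.val > -8]
11. n0.val = 27  [S₁.val + S₁.off + 14]
12. n0.sig = "y"  [if S₁.mk then S₁.sig else "y"]

27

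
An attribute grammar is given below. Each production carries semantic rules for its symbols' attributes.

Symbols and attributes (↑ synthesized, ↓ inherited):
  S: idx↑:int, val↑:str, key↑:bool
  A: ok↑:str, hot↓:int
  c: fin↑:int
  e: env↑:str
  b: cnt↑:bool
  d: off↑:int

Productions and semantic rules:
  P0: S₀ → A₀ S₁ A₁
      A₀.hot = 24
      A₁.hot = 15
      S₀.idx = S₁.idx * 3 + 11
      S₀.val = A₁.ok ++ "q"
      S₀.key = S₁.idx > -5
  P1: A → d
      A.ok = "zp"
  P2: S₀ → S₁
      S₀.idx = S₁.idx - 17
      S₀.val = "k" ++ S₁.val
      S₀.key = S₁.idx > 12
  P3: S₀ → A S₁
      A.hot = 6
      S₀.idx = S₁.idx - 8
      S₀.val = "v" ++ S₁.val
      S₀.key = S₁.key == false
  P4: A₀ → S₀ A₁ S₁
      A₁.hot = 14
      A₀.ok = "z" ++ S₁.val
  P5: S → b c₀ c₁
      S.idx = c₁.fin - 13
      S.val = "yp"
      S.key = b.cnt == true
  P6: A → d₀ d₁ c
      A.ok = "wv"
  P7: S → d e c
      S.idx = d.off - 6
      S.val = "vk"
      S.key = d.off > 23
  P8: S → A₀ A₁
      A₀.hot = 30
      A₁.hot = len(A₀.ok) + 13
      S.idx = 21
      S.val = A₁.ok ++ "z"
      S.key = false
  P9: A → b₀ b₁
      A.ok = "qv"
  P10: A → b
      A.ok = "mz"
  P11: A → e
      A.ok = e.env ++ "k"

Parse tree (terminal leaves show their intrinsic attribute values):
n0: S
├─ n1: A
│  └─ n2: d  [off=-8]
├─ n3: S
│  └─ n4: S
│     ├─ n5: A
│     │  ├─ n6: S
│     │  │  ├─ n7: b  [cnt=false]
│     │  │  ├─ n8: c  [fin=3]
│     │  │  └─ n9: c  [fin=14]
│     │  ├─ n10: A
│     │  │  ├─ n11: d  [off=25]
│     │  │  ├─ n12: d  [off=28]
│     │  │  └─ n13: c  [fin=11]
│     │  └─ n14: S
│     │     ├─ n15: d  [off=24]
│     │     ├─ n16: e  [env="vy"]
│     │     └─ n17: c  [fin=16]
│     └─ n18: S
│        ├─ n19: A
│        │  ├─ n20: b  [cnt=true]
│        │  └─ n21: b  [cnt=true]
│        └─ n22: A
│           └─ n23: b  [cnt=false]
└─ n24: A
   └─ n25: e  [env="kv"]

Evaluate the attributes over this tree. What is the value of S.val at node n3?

1. n1.hot = 24  [24]
2. n2.off = -8  [terminal]
3. n1.ok = "zp"  ["zp"]
4. n5.hot = 6  [6]
5. n7.cnt = false  [terminal]
6. n8.fin = 3  [terminal]
7. n9.fin = 14  [terminal]
8. n6.idx = 1  [c₁.fin - 13]
9. n6.val = "yp"  ["yp"]
10. n6.key = false  [b.cnt == true]
11. n10.hot = 14  [14]
12. n11.off = 25  [terminal]
13. n12.off = 28  [terminal]
14. n13.fin = 11  [terminal]
15. n10.ok = "wv"  ["wv"]
16. n15.off = 24  [terminal]
17. n16.env = "vy"  [terminal]
18. n17.fin = 16  [terminal]
19. n14.idx = 18  [d.off - 6]
20. n14.val = "vk"  ["vk"]
21. n14.key = true  [d.off > 23]
22. n5.ok = "zvk"  ["z" ++ S₁.val]
23. n19.hot = 30  [30]
24. n20.cnt = true  [terminal]
25. n21.cnt = true  [terminal]
26. n19.ok = "qv"  ["qv"]
27. n22.hot = 15  [len(A₀.ok) + 13]
28. n23.cnt = false  [terminal]
29. n22.ok = "mz"  ["mz"]
30. n18.idx = 21  [21]
31. n18.val = "mzz"  [A₁.ok ++ "z"]
32. n18.key = false  [false]
33. n4.idx = 13  [S₁.idx - 8]
34. n4.val = "vmzz"  ["v" ++ S₁.val]
35. n4.key = true  [S₁.key == false]
36. n3.idx = -4  [S₁.idx - 17]
37. n3.val = "kvmzz"  ["k" ++ S₁.val]
38. n3.key = true  [S₁.idx > 12]
39. n24.hot = 15  [15]
40. n25.env = "kv"  [terminal]
41. n24.ok = "kvk"  [e.env ++ "k"]
42. n0.idx = -1  [S₁.idx * 3 + 11]
43. n0.val = "kvkq"  [A₁.ok ++ "q"]
44. n0.key = true  [S₁.idx > -5]

"kvmzz"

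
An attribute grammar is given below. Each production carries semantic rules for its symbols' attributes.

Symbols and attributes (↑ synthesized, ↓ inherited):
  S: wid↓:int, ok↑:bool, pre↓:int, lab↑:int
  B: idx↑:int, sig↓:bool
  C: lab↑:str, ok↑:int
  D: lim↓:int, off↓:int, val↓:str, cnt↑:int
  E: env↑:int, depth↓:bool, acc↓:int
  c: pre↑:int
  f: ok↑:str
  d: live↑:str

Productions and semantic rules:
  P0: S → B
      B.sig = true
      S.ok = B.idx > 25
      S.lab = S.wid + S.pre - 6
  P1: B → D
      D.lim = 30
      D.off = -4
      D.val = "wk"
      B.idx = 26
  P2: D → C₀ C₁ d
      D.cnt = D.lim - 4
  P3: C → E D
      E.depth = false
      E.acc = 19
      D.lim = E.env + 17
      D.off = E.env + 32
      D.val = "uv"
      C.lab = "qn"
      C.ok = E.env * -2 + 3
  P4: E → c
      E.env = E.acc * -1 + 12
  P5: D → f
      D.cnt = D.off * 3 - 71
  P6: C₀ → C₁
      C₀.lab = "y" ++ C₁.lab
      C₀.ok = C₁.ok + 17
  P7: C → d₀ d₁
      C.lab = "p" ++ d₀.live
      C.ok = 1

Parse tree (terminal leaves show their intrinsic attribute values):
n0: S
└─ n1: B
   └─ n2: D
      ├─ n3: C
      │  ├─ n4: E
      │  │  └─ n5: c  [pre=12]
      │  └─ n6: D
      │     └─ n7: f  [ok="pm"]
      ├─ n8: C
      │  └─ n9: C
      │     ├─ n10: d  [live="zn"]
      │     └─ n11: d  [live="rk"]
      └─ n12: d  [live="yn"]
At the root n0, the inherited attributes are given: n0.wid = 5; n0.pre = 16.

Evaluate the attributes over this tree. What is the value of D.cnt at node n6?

4

1. n0.wid = 5  [given at root]
2. n0.pre = 16  [given at root]
3. n1.sig = true  [true]
4. n2.lim = 30  [30]
5. n2.off = -4  [-4]
6. n2.val = "wk"  ["wk"]
7. n4.depth = false  [false]
8. n4.acc = 19  [19]
9. n5.pre = 12  [terminal]
10. n4.env = -7  [E.acc * -1 + 12]
11. n6.lim = 10  [E.env + 17]
12. n6.off = 25  [E.env + 32]
13. n6.val = "uv"  ["uv"]
14. n7.ok = "pm"  [terminal]
15. n6.cnt = 4  [D.off * 3 - 71]
16. n3.lab = "qn"  ["qn"]
17. n3.ok = 17  [E.env * -2 + 3]
18. n10.live = "zn"  [terminal]
19. n11.live = "rk"  [terminal]
20. n9.lab = "pzn"  ["p" ++ d₀.live]
21. n9.ok = 1  [1]
22. n8.lab = "ypzn"  ["y" ++ C₁.lab]
23. n8.ok = 18  [C₁.ok + 17]
24. n12.live = "yn"  [terminal]
25. n2.cnt = 26  [D.lim - 4]
26. n1.idx = 26  [26]
27. n0.ok = true  [B.idx > 25]
28. n0.lab = 15  [S.wid + S.pre - 6]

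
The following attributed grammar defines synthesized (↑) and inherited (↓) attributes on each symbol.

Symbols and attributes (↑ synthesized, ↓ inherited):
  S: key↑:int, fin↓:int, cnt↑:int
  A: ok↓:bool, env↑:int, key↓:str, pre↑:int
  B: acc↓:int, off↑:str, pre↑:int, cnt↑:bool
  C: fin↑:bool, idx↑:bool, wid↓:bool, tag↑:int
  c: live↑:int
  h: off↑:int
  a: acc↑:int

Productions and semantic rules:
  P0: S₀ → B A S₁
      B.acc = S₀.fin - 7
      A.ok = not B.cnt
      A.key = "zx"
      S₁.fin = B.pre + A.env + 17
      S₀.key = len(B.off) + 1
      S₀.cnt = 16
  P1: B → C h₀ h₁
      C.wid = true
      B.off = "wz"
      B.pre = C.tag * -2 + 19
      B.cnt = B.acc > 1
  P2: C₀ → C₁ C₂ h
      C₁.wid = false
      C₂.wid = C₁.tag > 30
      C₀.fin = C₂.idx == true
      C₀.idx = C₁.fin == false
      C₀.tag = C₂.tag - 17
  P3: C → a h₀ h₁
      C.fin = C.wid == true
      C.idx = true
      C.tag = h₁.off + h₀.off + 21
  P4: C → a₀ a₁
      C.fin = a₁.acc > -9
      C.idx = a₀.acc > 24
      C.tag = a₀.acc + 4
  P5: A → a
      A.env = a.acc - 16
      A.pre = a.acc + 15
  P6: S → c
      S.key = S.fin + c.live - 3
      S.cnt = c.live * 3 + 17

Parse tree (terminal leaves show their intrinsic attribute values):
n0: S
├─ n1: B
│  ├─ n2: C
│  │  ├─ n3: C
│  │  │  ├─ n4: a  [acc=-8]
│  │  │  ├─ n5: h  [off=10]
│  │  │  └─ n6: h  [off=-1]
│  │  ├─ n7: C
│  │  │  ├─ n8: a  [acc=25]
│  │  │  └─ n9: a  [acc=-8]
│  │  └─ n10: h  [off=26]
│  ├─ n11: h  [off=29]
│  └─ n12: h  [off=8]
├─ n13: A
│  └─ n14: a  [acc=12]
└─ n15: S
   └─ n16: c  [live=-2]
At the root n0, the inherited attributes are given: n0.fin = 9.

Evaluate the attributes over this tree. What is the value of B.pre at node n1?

-5

1. n0.fin = 9  [given at root]
2. n1.acc = 2  [S₀.fin - 7]
3. n2.wid = true  [true]
4. n3.wid = false  [false]
5. n4.acc = -8  [terminal]
6. n5.off = 10  [terminal]
7. n6.off = -1  [terminal]
8. n3.fin = false  [C.wid == true]
9. n3.idx = true  [true]
10. n3.tag = 30  [h₁.off + h₀.off + 21]
11. n7.wid = false  [C₁.tag > 30]
12. n8.acc = 25  [terminal]
13. n9.acc = -8  [terminal]
14. n7.fin = true  [a₁.acc > -9]
15. n7.idx = true  [a₀.acc > 24]
16. n7.tag = 29  [a₀.acc + 4]
17. n10.off = 26  [terminal]
18. n2.fin = true  [C₂.idx == true]
19. n2.idx = true  [C₁.fin == false]
20. n2.tag = 12  [C₂.tag - 17]
21. n11.off = 29  [terminal]
22. n12.off = 8  [terminal]
23. n1.off = "wz"  ["wz"]
24. n1.pre = -5  [C.tag * -2 + 19]
25. n1.cnt = true  [B.acc > 1]
26. n13.ok = false  [not B.cnt]
27. n13.key = "zx"  ["zx"]
28. n14.acc = 12  [terminal]
29. n13.env = -4  [a.acc - 16]
30. n13.pre = 27  [a.acc + 15]
31. n15.fin = 8  [B.pre + A.env + 17]
32. n16.live = -2  [terminal]
33. n15.key = 3  [S.fin + c.live - 3]
34. n15.cnt = 11  [c.live * 3 + 17]
35. n0.key = 3  [len(B.off) + 1]
36. n0.cnt = 16  [16]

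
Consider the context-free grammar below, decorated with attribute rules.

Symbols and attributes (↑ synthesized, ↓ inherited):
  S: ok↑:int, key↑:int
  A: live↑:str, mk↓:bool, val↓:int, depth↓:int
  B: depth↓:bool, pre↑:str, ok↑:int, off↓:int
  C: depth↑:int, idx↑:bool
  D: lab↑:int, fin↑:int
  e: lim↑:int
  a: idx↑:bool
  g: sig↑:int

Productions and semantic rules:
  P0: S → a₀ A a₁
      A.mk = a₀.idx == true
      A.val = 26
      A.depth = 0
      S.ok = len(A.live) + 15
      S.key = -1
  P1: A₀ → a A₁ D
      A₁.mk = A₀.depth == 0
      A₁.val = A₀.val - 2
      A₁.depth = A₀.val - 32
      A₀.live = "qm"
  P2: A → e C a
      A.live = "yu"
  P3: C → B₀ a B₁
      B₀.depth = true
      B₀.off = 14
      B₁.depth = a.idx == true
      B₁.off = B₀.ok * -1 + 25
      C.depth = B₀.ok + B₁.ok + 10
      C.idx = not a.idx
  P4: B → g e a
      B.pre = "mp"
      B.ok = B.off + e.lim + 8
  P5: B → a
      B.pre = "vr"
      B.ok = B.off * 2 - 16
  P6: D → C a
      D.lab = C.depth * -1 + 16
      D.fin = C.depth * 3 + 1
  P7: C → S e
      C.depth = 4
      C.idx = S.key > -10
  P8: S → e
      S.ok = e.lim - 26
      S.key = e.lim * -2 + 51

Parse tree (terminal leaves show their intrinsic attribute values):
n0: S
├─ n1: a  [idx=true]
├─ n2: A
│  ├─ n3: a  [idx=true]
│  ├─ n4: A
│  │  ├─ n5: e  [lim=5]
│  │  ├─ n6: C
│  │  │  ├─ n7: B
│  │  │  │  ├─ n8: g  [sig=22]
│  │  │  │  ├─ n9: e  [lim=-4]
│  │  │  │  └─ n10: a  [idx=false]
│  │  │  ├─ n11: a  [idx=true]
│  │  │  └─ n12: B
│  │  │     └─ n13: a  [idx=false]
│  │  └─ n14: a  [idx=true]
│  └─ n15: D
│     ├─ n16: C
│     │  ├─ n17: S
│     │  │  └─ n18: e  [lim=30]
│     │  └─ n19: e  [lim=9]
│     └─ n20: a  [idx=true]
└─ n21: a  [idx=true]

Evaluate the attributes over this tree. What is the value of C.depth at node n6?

1. n1.idx = true  [terminal]
2. n2.mk = true  [a₀.idx == true]
3. n2.val = 26  [26]
4. n2.depth = 0  [0]
5. n3.idx = true  [terminal]
6. n4.mk = true  [A₀.depth == 0]
7. n4.val = 24  [A₀.val - 2]
8. n4.depth = -6  [A₀.val - 32]
9. n5.lim = 5  [terminal]
10. n7.depth = true  [true]
11. n7.off = 14  [14]
12. n8.sig = 22  [terminal]
13. n9.lim = -4  [terminal]
14. n10.idx = false  [terminal]
15. n7.pre = "mp"  ["mp"]
16. n7.ok = 18  [B.off + e.lim + 8]
17. n11.idx = true  [terminal]
18. n12.depth = true  [a.idx == true]
19. n12.off = 7  [B₀.ok * -1 + 25]
20. n13.idx = false  [terminal]
21. n12.pre = "vr"  ["vr"]
22. n12.ok = -2  [B.off * 2 - 16]
23. n6.depth = 26  [B₀.ok + B₁.ok + 10]
24. n6.idx = false  [not a.idx]
25. n14.idx = true  [terminal]
26. n4.live = "yu"  ["yu"]
27. n18.lim = 30  [terminal]
28. n17.ok = 4  [e.lim - 26]
29. n17.key = -9  [e.lim * -2 + 51]
30. n19.lim = 9  [terminal]
31. n16.depth = 4  [4]
32. n16.idx = true  [S.key > -10]
33. n20.idx = true  [terminal]
34. n15.lab = 12  [C.depth * -1 + 16]
35. n15.fin = 13  [C.depth * 3 + 1]
36. n2.live = "qm"  ["qm"]
37. n21.idx = true  [terminal]
38. n0.ok = 17  [len(A.live) + 15]
39. n0.key = -1  [-1]

26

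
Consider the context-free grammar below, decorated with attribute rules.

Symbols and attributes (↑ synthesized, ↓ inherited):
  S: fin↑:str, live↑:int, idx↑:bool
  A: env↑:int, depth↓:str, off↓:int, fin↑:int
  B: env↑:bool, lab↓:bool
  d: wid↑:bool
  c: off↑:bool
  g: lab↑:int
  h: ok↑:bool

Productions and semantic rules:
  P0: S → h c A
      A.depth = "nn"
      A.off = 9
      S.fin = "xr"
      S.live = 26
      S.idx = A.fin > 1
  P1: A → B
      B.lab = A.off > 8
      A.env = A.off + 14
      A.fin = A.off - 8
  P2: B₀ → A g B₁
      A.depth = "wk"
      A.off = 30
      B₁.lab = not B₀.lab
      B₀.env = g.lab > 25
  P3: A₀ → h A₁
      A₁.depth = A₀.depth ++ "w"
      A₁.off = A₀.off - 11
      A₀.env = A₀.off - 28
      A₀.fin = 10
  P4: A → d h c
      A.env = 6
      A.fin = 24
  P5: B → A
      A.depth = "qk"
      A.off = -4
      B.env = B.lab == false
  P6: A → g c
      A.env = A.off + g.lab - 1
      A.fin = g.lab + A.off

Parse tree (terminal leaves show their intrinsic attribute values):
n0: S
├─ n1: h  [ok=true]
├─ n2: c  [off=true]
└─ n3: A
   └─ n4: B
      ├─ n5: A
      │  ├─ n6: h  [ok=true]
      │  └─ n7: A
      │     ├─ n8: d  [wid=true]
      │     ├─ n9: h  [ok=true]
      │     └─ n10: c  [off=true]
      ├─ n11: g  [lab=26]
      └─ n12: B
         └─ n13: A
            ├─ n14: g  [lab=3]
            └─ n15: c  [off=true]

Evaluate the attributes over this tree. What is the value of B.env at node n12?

1. n1.ok = true  [terminal]
2. n2.off = true  [terminal]
3. n3.depth = "nn"  ["nn"]
4. n3.off = 9  [9]
5. n4.lab = true  [A.off > 8]
6. n5.depth = "wk"  ["wk"]
7. n5.off = 30  [30]
8. n6.ok = true  [terminal]
9. n7.depth = "wkw"  [A₀.depth ++ "w"]
10. n7.off = 19  [A₀.off - 11]
11. n8.wid = true  [terminal]
12. n9.ok = true  [terminal]
13. n10.off = true  [terminal]
14. n7.env = 6  [6]
15. n7.fin = 24  [24]
16. n5.env = 2  [A₀.off - 28]
17. n5.fin = 10  [10]
18. n11.lab = 26  [terminal]
19. n12.lab = false  [not B₀.lab]
20. n13.depth = "qk"  ["qk"]
21. n13.off = -4  [-4]
22. n14.lab = 3  [terminal]
23. n15.off = true  [terminal]
24. n13.env = -2  [A.off + g.lab - 1]
25. n13.fin = -1  [g.lab + A.off]
26. n12.env = true  [B.lab == false]
27. n4.env = true  [g.lab > 25]
28. n3.env = 23  [A.off + 14]
29. n3.fin = 1  [A.off - 8]
30. n0.fin = "xr"  ["xr"]
31. n0.live = 26  [26]
32. n0.idx = false  [A.fin > 1]

true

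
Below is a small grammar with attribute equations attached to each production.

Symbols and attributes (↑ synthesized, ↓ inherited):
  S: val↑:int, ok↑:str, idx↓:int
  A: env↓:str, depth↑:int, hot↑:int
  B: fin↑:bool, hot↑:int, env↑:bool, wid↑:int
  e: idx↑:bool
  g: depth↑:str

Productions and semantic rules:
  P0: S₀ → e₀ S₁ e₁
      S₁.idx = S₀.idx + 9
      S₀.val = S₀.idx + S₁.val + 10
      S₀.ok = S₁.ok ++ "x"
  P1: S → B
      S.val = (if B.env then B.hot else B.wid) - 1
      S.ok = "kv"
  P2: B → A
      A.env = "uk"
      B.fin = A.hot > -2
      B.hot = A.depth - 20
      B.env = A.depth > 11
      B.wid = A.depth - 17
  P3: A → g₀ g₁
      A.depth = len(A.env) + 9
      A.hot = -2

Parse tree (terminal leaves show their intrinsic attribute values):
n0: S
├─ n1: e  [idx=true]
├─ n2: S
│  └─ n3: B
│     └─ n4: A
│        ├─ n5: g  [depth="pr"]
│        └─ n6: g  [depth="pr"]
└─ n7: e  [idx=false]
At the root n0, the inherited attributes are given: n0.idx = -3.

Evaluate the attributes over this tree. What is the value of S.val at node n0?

0

1. n0.idx = -3  [given at root]
2. n1.idx = true  [terminal]
3. n2.idx = 6  [S₀.idx + 9]
4. n4.env = "uk"  ["uk"]
5. n5.depth = "pr"  [terminal]
6. n6.depth = "pr"  [terminal]
7. n4.depth = 11  [len(A.env) + 9]
8. n4.hot = -2  [-2]
9. n3.fin = false  [A.hot > -2]
10. n3.hot = -9  [A.depth - 20]
11. n3.env = false  [A.depth > 11]
12. n3.wid = -6  [A.depth - 17]
13. n2.val = -7  [(if B.env then B.hot else B.wid) - 1]
14. n2.ok = "kv"  ["kv"]
15. n7.idx = false  [terminal]
16. n0.val = 0  [S₀.idx + S₁.val + 10]
17. n0.ok = "kvx"  [S₁.ok ++ "x"]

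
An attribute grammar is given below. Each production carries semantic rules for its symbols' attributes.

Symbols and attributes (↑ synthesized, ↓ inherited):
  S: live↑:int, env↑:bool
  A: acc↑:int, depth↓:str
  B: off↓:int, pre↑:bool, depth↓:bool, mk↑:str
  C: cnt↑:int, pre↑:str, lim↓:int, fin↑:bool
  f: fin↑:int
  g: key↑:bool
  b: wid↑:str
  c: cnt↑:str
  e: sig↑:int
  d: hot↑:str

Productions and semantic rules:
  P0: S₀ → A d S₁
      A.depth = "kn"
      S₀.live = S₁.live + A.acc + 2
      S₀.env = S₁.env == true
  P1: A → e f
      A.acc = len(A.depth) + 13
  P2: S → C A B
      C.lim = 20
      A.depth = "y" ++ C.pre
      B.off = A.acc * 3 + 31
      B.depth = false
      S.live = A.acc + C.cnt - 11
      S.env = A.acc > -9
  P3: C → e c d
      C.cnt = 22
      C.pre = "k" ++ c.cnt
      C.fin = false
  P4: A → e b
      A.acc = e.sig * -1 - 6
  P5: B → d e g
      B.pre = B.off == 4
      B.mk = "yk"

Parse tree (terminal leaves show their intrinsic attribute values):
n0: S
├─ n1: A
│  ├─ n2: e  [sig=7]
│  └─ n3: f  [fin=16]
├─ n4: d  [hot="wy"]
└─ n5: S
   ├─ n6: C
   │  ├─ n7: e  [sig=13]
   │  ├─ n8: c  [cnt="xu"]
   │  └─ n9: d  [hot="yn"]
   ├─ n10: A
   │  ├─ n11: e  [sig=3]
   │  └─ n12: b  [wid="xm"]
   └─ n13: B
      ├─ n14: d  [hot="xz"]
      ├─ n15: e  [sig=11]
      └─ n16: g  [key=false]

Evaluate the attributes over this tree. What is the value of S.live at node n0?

19

1. n1.depth = "kn"  ["kn"]
2. n2.sig = 7  [terminal]
3. n3.fin = 16  [terminal]
4. n1.acc = 15  [len(A.depth) + 13]
5. n4.hot = "wy"  [terminal]
6. n6.lim = 20  [20]
7. n7.sig = 13  [terminal]
8. n8.cnt = "xu"  [terminal]
9. n9.hot = "yn"  [terminal]
10. n6.cnt = 22  [22]
11. n6.pre = "kxu"  ["k" ++ c.cnt]
12. n6.fin = false  [false]
13. n10.depth = "ykxu"  ["y" ++ C.pre]
14. n11.sig = 3  [terminal]
15. n12.wid = "xm"  [terminal]
16. n10.acc = -9  [e.sig * -1 - 6]
17. n13.off = 4  [A.acc * 3 + 31]
18. n13.depth = false  [false]
19. n14.hot = "xz"  [terminal]
20. n15.sig = 11  [terminal]
21. n16.key = false  [terminal]
22. n13.pre = true  [B.off == 4]
23. n13.mk = "yk"  ["yk"]
24. n5.live = 2  [A.acc + C.cnt - 11]
25. n5.env = false  [A.acc > -9]
26. n0.live = 19  [S₁.live + A.acc + 2]
27. n0.env = false  [S₁.env == true]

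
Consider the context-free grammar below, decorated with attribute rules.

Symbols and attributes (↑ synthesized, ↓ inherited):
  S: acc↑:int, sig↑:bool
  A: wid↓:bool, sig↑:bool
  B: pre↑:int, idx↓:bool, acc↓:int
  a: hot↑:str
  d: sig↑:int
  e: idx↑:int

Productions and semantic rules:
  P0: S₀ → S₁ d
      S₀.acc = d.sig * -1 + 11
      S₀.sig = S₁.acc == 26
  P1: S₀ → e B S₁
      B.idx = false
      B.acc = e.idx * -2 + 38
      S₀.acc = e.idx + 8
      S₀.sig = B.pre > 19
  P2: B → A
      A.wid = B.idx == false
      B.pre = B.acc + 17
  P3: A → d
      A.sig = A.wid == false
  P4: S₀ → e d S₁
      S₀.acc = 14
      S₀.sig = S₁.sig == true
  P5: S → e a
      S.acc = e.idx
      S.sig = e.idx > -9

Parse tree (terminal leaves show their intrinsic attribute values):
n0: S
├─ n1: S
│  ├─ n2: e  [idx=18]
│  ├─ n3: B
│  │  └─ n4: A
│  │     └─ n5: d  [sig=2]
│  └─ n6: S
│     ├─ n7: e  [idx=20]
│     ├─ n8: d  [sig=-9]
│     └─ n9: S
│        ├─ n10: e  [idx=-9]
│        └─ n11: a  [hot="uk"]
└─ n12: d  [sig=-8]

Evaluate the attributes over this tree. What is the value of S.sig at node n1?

false

1. n2.idx = 18  [terminal]
2. n3.idx = false  [false]
3. n3.acc = 2  [e.idx * -2 + 38]
4. n4.wid = true  [B.idx == false]
5. n5.sig = 2  [terminal]
6. n4.sig = false  [A.wid == false]
7. n3.pre = 19  [B.acc + 17]
8. n7.idx = 20  [terminal]
9. n8.sig = -9  [terminal]
10. n10.idx = -9  [terminal]
11. n11.hot = "uk"  [terminal]
12. n9.acc = -9  [e.idx]
13. n9.sig = false  [e.idx > -9]
14. n6.acc = 14  [14]
15. n6.sig = false  [S₁.sig == true]
16. n1.acc = 26  [e.idx + 8]
17. n1.sig = false  [B.pre > 19]
18. n12.sig = -8  [terminal]
19. n0.acc = 19  [d.sig * -1 + 11]
20. n0.sig = true  [S₁.acc == 26]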